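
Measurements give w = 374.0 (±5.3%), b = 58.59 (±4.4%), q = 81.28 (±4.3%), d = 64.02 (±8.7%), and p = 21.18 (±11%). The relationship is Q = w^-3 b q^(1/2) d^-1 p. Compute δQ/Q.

0.218

Each factor contributes (exponent × relative error)² to (δQ/Q)²:
  (-3·δw/w)² = (-3×0.0530)² = 0.0253;  (1·δb/b)² = (1×0.0440)² = 0.00194;  (½·δq/q)² = (0.5×0.0430)² = 0.000462;  (-1·δd/d)² = (-1×0.0870)² = 0.00757;  (1·δp/p)² = (1×0.110)² = 0.0121
δQ/Q = √(0.0473) = 0.218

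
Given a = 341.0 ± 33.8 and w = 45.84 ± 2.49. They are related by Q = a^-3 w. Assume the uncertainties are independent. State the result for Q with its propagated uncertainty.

Q is a product of powers, so relative uncertainties combine in quadrature:
  (-3·δa/a)² = (-3×0.0991)² = 0.0884;  (1·δw/w)² = (1×0.0543)² = 0.00295
δQ/Q = √(0.0914) = 0.302
Q = 1.156e-06, so δQ = 0.302 × 1.156e-06 = 3.49e-07.

(1.156 ± 0.349) × 10^-6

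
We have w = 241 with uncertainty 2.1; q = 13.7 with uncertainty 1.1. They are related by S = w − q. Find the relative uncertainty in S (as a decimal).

Each term contributes (cᵢ δxᵢ)² to (δS)²:
  (δw)² = 4.41;  (δq)² = 1.21
δS = √(5.62) = 2.37
S = 227, so δS/S = 2.37/227 = 0.0104.

0.0104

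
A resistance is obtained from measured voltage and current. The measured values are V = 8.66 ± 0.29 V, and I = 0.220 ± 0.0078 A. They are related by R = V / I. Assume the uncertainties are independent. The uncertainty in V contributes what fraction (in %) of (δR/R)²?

(δR/R)² = (1·δV/V)² + (-1·δI/I)²
  V term: (1×0.0335)² = 0.00112
  I term: (-1×0.0355)² = 0.00126
Total = 0.00238. Share from V = 0.00112/0.00238 = 0.471.

47.1%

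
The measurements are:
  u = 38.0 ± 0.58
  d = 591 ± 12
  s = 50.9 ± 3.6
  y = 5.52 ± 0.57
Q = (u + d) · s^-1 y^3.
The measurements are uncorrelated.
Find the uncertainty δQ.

662

Let w = u + d = 629. δw = √(δu² + δd²) = √(0.336 + 144) = 12.0, so δw/w = 0.0191.
Q is then a monomial in w, s, y:
δQ/Q = √((δw/w)² + (-1·δs/s)² + (3·δy/y)²) = √(0.000365 + 0.00500 + 0.0960) = 0.318
Q = 2080, so δQ = 0.318 × 2080 = 662.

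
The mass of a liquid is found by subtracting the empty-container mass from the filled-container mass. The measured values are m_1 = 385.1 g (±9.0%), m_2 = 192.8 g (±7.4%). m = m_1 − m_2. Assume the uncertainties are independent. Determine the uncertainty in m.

37.5 g

Absolute uncertainties add in quadrature for a linear combination:
  (δm_1)² = 1200;  (δm_2)² = 204
δm = √(1400) = 37.5 g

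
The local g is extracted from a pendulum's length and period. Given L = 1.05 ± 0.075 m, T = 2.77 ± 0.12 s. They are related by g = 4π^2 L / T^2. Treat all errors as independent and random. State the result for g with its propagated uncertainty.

5.40 ± 0.607 m/s^2

Each factor contributes (exponent × relative error)² to (δg/g)²:
  (1·δL/L)² = (1×0.0714)² = 0.00510;  (-2·δT/T)² = (-2×0.0433)² = 0.00751
δg/g = √(0.0126) = 0.112
g = 5.40 m/s^2, so δg = 0.112 × 5.40 = 0.607 m/s^2.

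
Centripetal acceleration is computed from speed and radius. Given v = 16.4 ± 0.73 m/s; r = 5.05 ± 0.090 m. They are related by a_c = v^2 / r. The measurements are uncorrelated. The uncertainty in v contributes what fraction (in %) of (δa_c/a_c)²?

(δa_c/a_c)² = (2·δv/v)² + (-1·δr/r)²
  v term: (2×0.0445)² = 0.00793
  r term: (-1×0.0178)² = 0.000318
Total = 0.00824. Share from v = 0.00793/0.00824 = 0.961.

96.1%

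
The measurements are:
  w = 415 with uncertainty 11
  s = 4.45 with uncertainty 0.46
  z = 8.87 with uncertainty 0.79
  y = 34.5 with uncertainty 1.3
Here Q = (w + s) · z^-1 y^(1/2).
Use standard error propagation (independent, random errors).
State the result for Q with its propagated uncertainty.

Let u = w + s = 419. δu = √(δw² + δs²) = √(121 + 0.212) = 11.0, so δu/u = 0.0262.
Q is then a monomial in u, z, y:
δQ/Q = √((δu/u)² + (-1·δz/z)² + (½·δy/y)²) = √(0.000689 + 0.00793 + 0.000355) = 0.0947
Q = 278, so δQ = 0.0947 × 278 = 26.3.

278 ± 26.3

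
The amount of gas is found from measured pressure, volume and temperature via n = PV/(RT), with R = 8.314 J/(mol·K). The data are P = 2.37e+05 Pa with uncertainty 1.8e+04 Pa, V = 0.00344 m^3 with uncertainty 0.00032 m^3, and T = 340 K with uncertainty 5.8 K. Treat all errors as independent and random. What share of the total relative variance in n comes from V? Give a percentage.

58.8%

(δn/n)² = (1·δP/P)² + (1·δV/V)² + (-1·δT/T)²
  P term: (1×0.0759)² = 0.00577
  V term: (1×0.0930)² = 0.00865
  T term: (-1×0.0171)² = 0.000291
Total = 0.0147. Share from V = 0.00865/0.0147 = 0.588.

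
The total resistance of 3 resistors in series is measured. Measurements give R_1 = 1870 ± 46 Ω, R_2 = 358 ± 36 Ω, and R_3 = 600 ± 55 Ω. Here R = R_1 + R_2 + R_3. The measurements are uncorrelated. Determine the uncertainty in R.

For a sum/difference, combine absolute errors in quadrature:
  (δR_1)² = 2120;  (δR_2)² = 1300;  (δR_3)² = 3020
δR = √(6440) = 80.2 Ω

80.2 Ω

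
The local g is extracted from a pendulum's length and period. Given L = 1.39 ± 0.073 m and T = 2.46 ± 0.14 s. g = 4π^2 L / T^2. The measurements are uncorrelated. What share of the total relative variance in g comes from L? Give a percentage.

17.6%

(δg/g)² = (1·δL/L)² + (-2·δT/T)²
  L term: (1×0.0525)² = 0.00276
  T term: (-2×0.0569)² = 0.0130
Total = 0.0157. Share from L = 0.00276/0.0157 = 0.176.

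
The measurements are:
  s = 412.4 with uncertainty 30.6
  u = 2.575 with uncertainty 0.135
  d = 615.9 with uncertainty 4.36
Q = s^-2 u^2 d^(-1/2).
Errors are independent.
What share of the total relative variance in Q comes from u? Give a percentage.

33.3%

(δQ/Q)² = (-2·δs/s)² + (2·δu/u)² + (−½·δd/d)²
  s term: (-2×0.0742)² = 0.0220
  u term: (2×0.0524)² = 0.0110
  d term: (-0.5×0.00708)² = 1.25e-05
Total = 0.0330. Share from u = 0.0110/0.0330 = 0.333.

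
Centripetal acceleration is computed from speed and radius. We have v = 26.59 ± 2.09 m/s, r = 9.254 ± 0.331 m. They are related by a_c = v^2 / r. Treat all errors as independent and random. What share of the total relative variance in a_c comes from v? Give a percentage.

(δa_c/a_c)² = (2·δv/v)² + (-1·δr/r)²
  v term: (2×0.0786)² = 0.0247
  r term: (-1×0.0358)² = 0.00128
Total = 0.0260. Share from v = 0.0247/0.0260 = 0.951.

95.1%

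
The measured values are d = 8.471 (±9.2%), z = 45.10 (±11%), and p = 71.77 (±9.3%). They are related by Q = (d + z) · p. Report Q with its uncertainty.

3845 ± 508

Let u = d + z = 53.57. δu = √(δd² + δz²) = √(0.607 + 24.6) = 5.02, so δu/u = 0.0937.
Q is then a monomial in u, p:
δQ/Q = √((δu/u)² + (1·δp/p)²) = √(0.00879 + 0.00865) = 0.132
Q = 3845, so δQ = 0.132 × 3845 = 508.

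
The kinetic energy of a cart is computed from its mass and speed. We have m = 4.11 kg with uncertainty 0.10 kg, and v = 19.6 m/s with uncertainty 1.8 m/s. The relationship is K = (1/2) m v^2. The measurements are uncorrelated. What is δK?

Since K is a product/quotient, work with relative uncertainties:
  (1·δm/m)² = (1×0.0243)² = 0.000592;  (2·δv/v)² = (2×0.0918)² = 0.0337
δK/K = √(0.0343) = 0.185
K = 789 J, so δK = 0.185 × 789 = 146 J.

146 J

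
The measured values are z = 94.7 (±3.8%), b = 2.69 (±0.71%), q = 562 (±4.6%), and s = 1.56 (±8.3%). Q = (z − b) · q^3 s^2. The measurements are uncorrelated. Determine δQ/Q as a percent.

21.9%

Let u = z − b = 92.0. δu = √(δz² + δb²) = √(12.9 + 0.000365) = 3.60, so δu/u = 0.0391.
Q is then a monomial in u, q, s:
δQ/Q = √((δu/u)² + (3·δq/q)² + (2·δs/s)²) = √(0.00153 + 0.0190 + 0.0276) = 0.219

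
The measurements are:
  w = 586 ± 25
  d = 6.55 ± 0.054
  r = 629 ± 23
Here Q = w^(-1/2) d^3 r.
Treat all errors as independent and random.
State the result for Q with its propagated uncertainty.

Q is a product of powers, so relative uncertainties combine in quadrature:
  (−½·δw/w)² = (-0.5×0.0427)² = 0.000455;  (3·δd/d)² = (3×0.00824)² = 0.000612;  (1·δr/r)² = (1×0.0366)² = 0.00134
δQ/Q = √(0.00240) = 0.0490
Q = 7300, so δQ = 0.0490 × 7300 = 358.

7300 ± 358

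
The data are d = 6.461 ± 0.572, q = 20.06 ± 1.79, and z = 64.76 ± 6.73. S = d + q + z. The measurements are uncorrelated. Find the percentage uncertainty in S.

7.65%

For a sum/difference, combine absolute errors in quadrature:
  (δd)² = 0.327;  (δq)² = 3.20;  (δz)² = 45.3
δS = √(48.8) = 6.99
S = 91.28, so δS/S = 6.99/91.28 = 0.0765.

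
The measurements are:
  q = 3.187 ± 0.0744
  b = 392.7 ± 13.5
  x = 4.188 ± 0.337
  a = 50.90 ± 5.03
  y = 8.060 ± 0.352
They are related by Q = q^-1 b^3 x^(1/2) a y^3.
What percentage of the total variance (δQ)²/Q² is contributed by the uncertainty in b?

(δQ/Q)² = (-1·δq/q)² + (3·δb/b)² + (½·δx/x)² + (1·δa/a)² + (3·δy/y)²
  q term: (-1×0.0233)² = 0.000545
  b term: (3×0.0344)² = 0.0106
  x term: (0.5×0.0805)² = 0.00162
  a term: (1×0.0988)² = 0.00977
  y term: (3×0.0437)² = 0.0172
Total = 0.0397. Share from b = 0.0106/0.0397 = 0.268.

26.8%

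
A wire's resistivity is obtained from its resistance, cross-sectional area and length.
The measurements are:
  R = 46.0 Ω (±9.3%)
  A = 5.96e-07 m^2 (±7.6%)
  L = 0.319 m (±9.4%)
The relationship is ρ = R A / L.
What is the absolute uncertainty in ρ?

1.31e-05 Ω·m

Relative error in a monomial: (δρ/ρ)² = Σ (nᵢ · δxᵢ/xᵢ)².
  (1·δR/R)² = (1×0.0930)² = 0.00865;  (1·δA/A)² = (1×0.0760)² = 0.00578;  (-1·δL/L)² = (-1×0.0940)² = 0.00884
δρ/ρ = √(0.0233) = 0.153
ρ = 8.59e-05 Ω·m, so δρ = 0.153 × 8.59e-05 = 1.31e-05 Ω·m.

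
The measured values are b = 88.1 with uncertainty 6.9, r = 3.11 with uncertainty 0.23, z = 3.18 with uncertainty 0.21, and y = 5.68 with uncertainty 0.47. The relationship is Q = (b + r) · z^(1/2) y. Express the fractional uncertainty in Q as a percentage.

11.7%

Let u = b + r = 91.2. δu = √(δb² + δr²) = √(47.6 + 0.0529) = 6.90, so δu/u = 0.0757.
Q is then a monomial in u, z, y:
δQ/Q = √((δu/u)² + (½·δz/z)² + (1·δy/y)²) = √(0.00573 + 0.00109 + 0.00685) = 0.117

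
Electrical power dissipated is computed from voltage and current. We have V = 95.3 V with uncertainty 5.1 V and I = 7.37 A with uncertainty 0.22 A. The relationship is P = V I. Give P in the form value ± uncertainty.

702 ± 43.0 W

Since P is a product/quotient, work with relative uncertainties:
  (1·δV/V)² = (1×0.0535)² = 0.00286;  (1·δI/I)² = (1×0.0299)² = 0.000891
δP/P = √(0.00375) = 0.0613
P = 702 W, so δP = 0.0613 × 702 = 43.0 W.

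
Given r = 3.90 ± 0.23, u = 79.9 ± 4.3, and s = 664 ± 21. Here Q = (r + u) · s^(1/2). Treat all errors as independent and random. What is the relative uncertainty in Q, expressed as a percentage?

5.38%

Let w = r + u = 83.8. δw = √(δr² + δu²) = √(0.0529 + 18.5) = 4.31, so δw/w = 0.0514.
Q is then a monomial in w, s:
δQ/Q = √((δw/w)² + (½·δs/s)²) = √(0.00264 + 0.000250) = 0.0538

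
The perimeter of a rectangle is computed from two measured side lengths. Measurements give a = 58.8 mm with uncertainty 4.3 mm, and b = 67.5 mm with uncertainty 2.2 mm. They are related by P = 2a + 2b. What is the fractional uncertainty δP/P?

Sums and differences: (δP)² = Σ (cᵢ δxᵢ)².
  (2·δa)² = 74.0;  (2·δb)² = 19.4
δP = √(93.3) = 9.66 mm
P = 253 mm, so δP/P = 9.66/253 = 0.0382.

0.0382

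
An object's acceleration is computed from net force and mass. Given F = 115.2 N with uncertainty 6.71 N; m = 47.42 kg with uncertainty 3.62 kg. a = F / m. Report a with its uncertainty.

2.429 ± 0.233 m/s^2

a is a product of powers, so relative uncertainties combine in quadrature:
  (1·δF/F)² = (1×0.0582)² = 0.00339;  (-1·δm/m)² = (-1×0.0763)² = 0.00583
δa/a = √(0.00922) = 0.0960
a = 2.429 m/s^2, so δa = 0.0960 × 2.429 = 0.233 m/s^2.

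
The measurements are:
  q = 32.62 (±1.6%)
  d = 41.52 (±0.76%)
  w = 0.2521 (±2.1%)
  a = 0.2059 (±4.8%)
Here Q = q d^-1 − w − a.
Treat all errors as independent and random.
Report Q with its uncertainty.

0.3276 ± 0.0179

Let p = q·d^-1 = 0.7856. δp/p = √((1·δq/q)² + (-1·δd/d)²) = √(0.000256 + 5.78e-05) = 0.0177, so δp = 0.0139.
Q = p − w − a: δQ = √(δp² + δw² + δa²) = √(0.000194 + 2.8e-05 + 9.77e-05) = 0.0179
Q = 0.3276.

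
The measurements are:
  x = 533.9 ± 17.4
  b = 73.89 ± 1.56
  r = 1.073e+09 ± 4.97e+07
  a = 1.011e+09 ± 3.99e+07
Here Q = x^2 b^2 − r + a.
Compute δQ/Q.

0.0914

Let p = x^2·b^2 = 1.556e+09. δp/p = √((2·δx/x)² + (2·δb/b)²) = √(0.00425 + 0.00178) = 0.0777, so δp = 1.21e+08.
Q = p − r + a: δQ = √(δp² + δr² + δa²) = √(1.46e+16 + 2.47e+15 + 1.59e+15) = 1.37e+08
Q = 1.494e+09, so δQ/Q = 1.37e+08/1.494e+09 = 0.0914.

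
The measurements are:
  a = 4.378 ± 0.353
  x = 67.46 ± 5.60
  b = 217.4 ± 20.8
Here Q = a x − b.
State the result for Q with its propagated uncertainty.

Let p = a·x = 295.3. δp/p = √((1·δa/a)² + (1·δx/x)²) = √(0.00650 + 0.00689) = 0.116, so δp = 34.2.
Q = p − b: δQ = √(δp² + δb²) = √(1170 + 433) = 40.0
Q = 77.94.

77.94 ± 40.0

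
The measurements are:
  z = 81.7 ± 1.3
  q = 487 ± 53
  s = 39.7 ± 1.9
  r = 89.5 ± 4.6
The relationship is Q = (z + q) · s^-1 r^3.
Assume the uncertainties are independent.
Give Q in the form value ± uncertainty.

Let u = z + q = 569. δu = √(δz² + δq²) = √(1.69 + 2810) = 53.0, so δu/u = 0.0932.
Q is then a monomial in u, s, r:
δQ/Q = √((δu/u)² + (-1·δs/s)² + (3·δr/r)²) = √(0.00869 + 0.00229 + 0.0238) = 0.186
Q = 1.03e+07, so δQ = 0.186 × 1.03e+07 = 1.91e+06.

(1.03 ± 0.191) × 10^7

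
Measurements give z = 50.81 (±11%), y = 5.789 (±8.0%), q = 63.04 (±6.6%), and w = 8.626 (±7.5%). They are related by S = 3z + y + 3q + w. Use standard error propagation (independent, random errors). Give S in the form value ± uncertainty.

356.0 ± 20.9

Each term contributes (cᵢ δxᵢ)² to (δS)²:
  (3·δz)² = 281;  (δy)² = 0.214;  (3·δq)² = 156;  (δw)² = 0.419
δS = √(438) = 20.9
S = 356.0.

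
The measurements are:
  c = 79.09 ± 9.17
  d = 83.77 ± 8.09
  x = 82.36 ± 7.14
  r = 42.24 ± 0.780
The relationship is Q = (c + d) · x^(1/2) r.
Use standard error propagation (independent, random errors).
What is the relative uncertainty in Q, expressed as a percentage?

Let u = c + d = 162.9. δu = √(δc² + δd²) = √(84.1 + 65.4) = 12.2, so δu/u = 0.0751.
Q is then a monomial in u, x, r:
δQ/Q = √((δu/u)² + (½·δx/x)² + (1·δr/r)²) = √(0.00564 + 0.00188 + 0.000341) = 0.0886

8.86%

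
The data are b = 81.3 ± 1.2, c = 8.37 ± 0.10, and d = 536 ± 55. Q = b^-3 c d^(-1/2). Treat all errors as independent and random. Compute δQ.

4.63e-08

For a monomial Q ∝ b^-3, c, d^(-1/2), fractional errors add in quadrature:
  (-3·δb/b)² = (-3×0.0148)² = 0.00196;  (1·δc/c)² = (1×0.0119)² = 0.000143;  (−½·δd/d)² = (-0.5×0.103)² = 0.00263
δQ/Q = √(0.00474) = 0.0688
Q = 6.73e-07, so δQ = 0.0688 × 6.73e-07 = 4.63e-08.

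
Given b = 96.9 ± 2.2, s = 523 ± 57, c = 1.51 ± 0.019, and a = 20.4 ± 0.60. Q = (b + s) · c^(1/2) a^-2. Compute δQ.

0.200

Let u = b + s = 620. δu = √(δb² + δs²) = √(4.84 + 3250) = 57.0, so δu/u = 0.0920.
Q is then a monomial in u, c, a:
δQ/Q = √((δu/u)² + (½·δc/c)² + (-2·δa/a)²) = √(0.00847 + 3.96e-05 + 0.00346) = 0.109
Q = 1.83, so δQ = 0.109 × 1.83 = 0.200.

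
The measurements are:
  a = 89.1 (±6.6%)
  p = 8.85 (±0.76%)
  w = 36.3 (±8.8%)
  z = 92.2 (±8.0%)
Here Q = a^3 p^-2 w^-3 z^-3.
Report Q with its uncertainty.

(2.41 ± 0.984) × 10^-7

Each factor contributes (exponent × relative error)² to (δQ/Q)²:
  (3·δa/a)² = (3×0.0660)² = 0.0392;  (-2·δp/p)² = (-2×0.00760)² = 0.000231;  (-3·δw/w)² = (-3×0.0880)² = 0.0697;  (-3·δz/z)² = (-3×0.0800)² = 0.0576
δQ/Q = √(0.167) = 0.408
Q = 2.41e-07, so δQ = 0.408 × 2.41e-07 = 9.84e-08.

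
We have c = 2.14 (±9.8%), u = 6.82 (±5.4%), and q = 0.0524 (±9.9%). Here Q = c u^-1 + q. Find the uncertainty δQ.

Let p = c·u^-1 = 0.314. δp/p = √((1·δc/c)² + (-1·δu/u)²) = √(0.00960 + 0.00292) = 0.112, so δp = 0.0351.
Q = p + q: δQ = √(δp² + δq²) = √(0.00123 + 2.69e-05) = 0.0355

0.0355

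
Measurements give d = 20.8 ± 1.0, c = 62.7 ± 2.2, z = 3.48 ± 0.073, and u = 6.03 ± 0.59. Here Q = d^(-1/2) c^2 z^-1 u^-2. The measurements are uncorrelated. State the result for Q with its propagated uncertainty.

Q is a product of powers, so relative uncertainties combine in quadrature:
  (−½·δd/d)² = (-0.5×0.0481)² = 0.000578;  (2·δc/c)² = (2×0.0351)² = 0.00492;  (-1·δz/z)² = (-1×0.0210)² = 0.000440;  (-2·δu/u)² = (-2×0.0978)² = 0.0383
δQ/Q = √(0.0442) = 0.210
Q = 6.81, so δQ = 0.210 × 6.81 = 1.43.

6.81 ± 1.43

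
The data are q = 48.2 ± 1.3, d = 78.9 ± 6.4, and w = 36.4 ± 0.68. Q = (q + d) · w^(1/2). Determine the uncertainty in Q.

40.0

Let u = q + d = 127. δu = √(δq² + δd²) = √(1.69 + 41.0) = 6.53, so δu/u = 0.0514.
Q is then a monomial in u, w:
δQ/Q = √((δu/u)² + (½·δw/w)²) = √(0.00264 + 8.72e-05) = 0.0522
Q = 767, so δQ = 0.0522 × 767 = 40.0.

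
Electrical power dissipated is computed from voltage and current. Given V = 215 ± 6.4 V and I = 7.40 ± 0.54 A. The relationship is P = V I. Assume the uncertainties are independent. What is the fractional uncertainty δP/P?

Products/powers → add relative errors in quadrature, weighted by exponent:
  (1·δV/V)² = (1×0.0298)² = 0.000886;  (1·δI/I)² = (1×0.0730)² = 0.00533
δP/P = √(0.00621) = 0.0788

0.0788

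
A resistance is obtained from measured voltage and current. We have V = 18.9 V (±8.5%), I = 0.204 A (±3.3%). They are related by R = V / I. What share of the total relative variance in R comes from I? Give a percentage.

13.1%

(δR/R)² = (1·δV/V)² + (-1·δI/I)²
  V term: (1×0.0850)² = 0.00723
  I term: (-1×0.0330)² = 0.00109
Total = 0.00831. Share from I = 0.00109/0.00831 = 0.131.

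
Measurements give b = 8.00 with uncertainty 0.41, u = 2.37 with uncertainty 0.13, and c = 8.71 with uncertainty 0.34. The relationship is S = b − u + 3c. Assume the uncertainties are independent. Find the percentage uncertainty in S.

Sums and differences: (δS)² = Σ (cᵢ δxᵢ)².
  (δb)² = 0.168;  (δu)² = 0.0169;  (3·δc)² = 1.04
δS = √(1.23) = 1.11
S = 31.8, so δS/S = 1.11/31.8 = 0.0349.

3.49%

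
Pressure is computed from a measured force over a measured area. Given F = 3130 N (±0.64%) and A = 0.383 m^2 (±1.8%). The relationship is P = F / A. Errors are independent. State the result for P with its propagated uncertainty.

8170 ± 156 Pa

Each factor contributes (exponent × relative error)² to (δP/P)²:
  (1·δF/F)² = (1×0.00640)² = 4.1e-05;  (-1·δA/A)² = (-1×0.0180)² = 0.000324
δP/P = √(0.000365) = 0.0191
P = 8170 Pa, so δP = 0.0191 × 8170 = 156 Pa.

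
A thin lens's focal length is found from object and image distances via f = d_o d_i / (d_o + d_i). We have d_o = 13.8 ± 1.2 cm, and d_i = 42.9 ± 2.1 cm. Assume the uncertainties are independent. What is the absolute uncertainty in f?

0.698 cm

∂f/∂d_o = (d_i/(d_o+d_i))² = 0.572;  ∂f/∂d_i = (d_o/(d_o+d_i))² = 0.0592
δf = √((∂f/∂d_o · δd_o)² + (∂f/∂d_i · δd_i)²) = √(0.472 + 0.0155) = 0.698 cm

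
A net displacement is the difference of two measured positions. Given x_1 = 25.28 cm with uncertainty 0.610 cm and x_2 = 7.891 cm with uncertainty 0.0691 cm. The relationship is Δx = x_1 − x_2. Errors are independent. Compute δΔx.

Sums and differences: (δΔx)² = Σ (cᵢ δxᵢ)².
  (δx_1)² = 0.372;  (δx_2)² = 0.00477
δΔx = √(0.377) = 0.614 cm

0.614 cm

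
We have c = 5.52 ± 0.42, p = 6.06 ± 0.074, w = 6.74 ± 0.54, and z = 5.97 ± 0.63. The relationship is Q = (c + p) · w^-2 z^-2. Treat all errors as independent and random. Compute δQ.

0.00191

Let u = c + p = 11.6. δu = √(δc² + δp²) = √(0.176 + 0.00548) = 0.426, so δu/u = 0.0368.
Q is then a monomial in u, w, z:
δQ/Q = √((δu/u)² + (-2·δw/w)² + (-2·δz/z)²) = √(0.00136 + 0.0257 + 0.0445) = 0.268
Q = 0.00715, so δQ = 0.268 × 0.00715 = 0.00191.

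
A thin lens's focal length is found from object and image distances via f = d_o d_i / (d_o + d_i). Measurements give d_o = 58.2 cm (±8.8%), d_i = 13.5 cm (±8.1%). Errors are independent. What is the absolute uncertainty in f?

∂f/∂d_o = (d_i/(d_o+d_i))² = 0.0355;  ∂f/∂d_i = (d_o/(d_o+d_i))² = 0.659
δf = √((∂f/∂d_o · δd_o)² + (∂f/∂d_i · δd_i)²) = √(0.0330 + 0.519) = 0.743 cm

0.743 cm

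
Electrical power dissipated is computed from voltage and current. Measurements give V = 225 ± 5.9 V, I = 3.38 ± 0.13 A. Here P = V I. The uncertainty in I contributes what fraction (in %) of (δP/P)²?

68.3%

(δP/P)² = (1·δV/V)² + (1·δI/I)²
  V term: (1×0.0262)² = 0.000688
  I term: (1×0.0385)² = 0.00148
Total = 0.00217. Share from I = 0.00148/0.00217 = 0.683.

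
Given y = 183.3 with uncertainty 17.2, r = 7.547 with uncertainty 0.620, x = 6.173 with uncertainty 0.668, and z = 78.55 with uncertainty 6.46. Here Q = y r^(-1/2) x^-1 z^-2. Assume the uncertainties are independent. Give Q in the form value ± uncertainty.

For a monomial Q ∝ y, r^(-1/2), x^-1, z^-2, fractional errors add in quadrature:
  (1·δy/y)² = (1×0.0938)² = 0.00881;  (−½·δr/r)² = (-0.5×0.0822)² = 0.00169;  (-1·δx/x)² = (-1×0.108)² = 0.0117;  (-2·δz/z)² = (-2×0.0822)² = 0.0271
δQ/Q = √(0.0493) = 0.222
Q = 0.001752, so δQ = 0.222 × 0.001752 = 0.000389.

0.001752 ± 0.000389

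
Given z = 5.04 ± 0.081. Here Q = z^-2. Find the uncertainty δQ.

0.00127

Relative error in a monomial: (δQ/Q)² = Σ (nᵢ · δxᵢ/xᵢ)².
  (-2·δz/z)² = (-2×0.0161)² = 0.00103
δQ/Q = √(0.00103) = 0.0321
Q = 0.0394, so δQ = 0.0321 × 0.0394 = 0.00127.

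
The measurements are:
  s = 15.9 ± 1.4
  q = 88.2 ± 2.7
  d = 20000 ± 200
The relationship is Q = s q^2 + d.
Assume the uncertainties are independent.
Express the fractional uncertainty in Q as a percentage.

9.23%

Let p = s·q^2 = 1.24e+05. δp/p = √((1·δs/s)² + (2·δq/q)²) = √(0.00775 + 0.00375) = 0.107, so δp = 13300.
Q = p + d: δQ = √(δp² + δd²) = √(1.76e+08 + 40000) = 13300
Q = 1.44e+05, so δQ/Q = 13300/1.44e+05 = 0.0923.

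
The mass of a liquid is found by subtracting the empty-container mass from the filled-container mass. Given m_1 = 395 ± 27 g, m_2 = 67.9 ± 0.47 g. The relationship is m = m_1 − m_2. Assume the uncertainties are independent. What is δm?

m is a linear combination, so absolute uncertainties add in quadrature:
  (δm_1)² = 729;  (δm_2)² = 0.221
δm = √(729) = 27.0 g

27.0 g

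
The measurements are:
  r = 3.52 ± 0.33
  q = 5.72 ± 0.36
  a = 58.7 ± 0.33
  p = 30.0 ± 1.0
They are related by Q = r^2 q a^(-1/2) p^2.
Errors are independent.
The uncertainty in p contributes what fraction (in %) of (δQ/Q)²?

(δQ/Q)² = (2·δr/r)² + (1·δq/q)² + (−½·δa/a)² + (2·δp/p)²
  r term: (2×0.0938)² = 0.0352
  q term: (1×0.0629)² = 0.00396
  a term: (-0.5×0.00562)² = 7.9e-06
  p term: (2×0.0333)² = 0.00444
Total = 0.0436. Share from p = 0.00444/0.0436 = 0.102.

10.2%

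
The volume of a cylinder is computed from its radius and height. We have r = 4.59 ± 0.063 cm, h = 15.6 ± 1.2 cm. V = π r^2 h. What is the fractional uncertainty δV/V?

0.0817

Each factor contributes (exponent × relative error)² to (δV/V)²:
  (2·δr/r)² = (2×0.0137)² = 0.000754;  (1·δh/h)² = (1×0.0769)² = 0.00592
δV/V = √(0.00667) = 0.0817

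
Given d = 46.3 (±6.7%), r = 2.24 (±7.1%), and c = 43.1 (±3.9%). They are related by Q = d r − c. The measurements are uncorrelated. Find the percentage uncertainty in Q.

16.9%

Let p = d·r = 104. δp/p = √((1·δd/d)² + (1·δr/r)²) = √(0.00449 + 0.00504) = 0.0976, so δp = 10.1.
Q = p − c: δQ = √(δp² + δc²) = √(103 + 2.83) = 10.3
Q = 60.6, so δQ/Q = 10.3/60.6 = 0.169.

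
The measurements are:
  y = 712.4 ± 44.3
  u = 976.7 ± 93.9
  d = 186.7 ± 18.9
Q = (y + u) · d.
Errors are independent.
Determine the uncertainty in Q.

37300

Let w = y + u = 1689. δw = √(δy² + δu²) = √(1960 + 8820) = 104, so δw/w = 0.0615.
Q is then a monomial in w, d:
δQ/Q = √((δw/w)² + (1·δd/d)²) = √(0.00378 + 0.0102) = 0.118
Q = 315400, so δQ = 0.118 × 315400 = 37300.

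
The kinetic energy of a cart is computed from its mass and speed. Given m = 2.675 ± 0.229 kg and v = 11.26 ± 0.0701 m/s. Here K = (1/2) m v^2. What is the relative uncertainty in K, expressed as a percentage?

8.65%

K is a product of powers, so relative uncertainties combine in quadrature:
  (1·δm/m)² = (1×0.0856)² = 0.00733;  (2·δv/v)² = (2×0.00623)² = 0.000155
δK/K = √(0.00748) = 0.0865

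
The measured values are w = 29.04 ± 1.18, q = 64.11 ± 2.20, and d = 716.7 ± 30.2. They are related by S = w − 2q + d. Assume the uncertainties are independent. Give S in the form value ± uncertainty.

617.5 ± 30.5

For a sum/difference, combine absolute errors in quadrature:
  (δw)² = 1.39;  (2·δq)² = 19.4;  (δd)² = 912
δS = √(933) = 30.5
S = 617.5.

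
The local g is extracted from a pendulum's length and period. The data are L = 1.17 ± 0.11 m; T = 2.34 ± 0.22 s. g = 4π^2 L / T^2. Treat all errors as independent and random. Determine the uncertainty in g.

1.77 m/s^2

Each factor contributes (exponent × relative error)² to (δg/g)²:
  (1·δL/L)² = (1×0.0940)² = 0.00884;  (-2·δT/T)² = (-2×0.0940)² = 0.0354
δg/g = √(0.0442) = 0.210
g = 8.44 m/s^2, so δg = 0.210 × 8.44 = 1.77 m/s^2.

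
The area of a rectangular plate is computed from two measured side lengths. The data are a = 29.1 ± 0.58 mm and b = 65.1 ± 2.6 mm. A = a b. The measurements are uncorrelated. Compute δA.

84.6 mm^2

Products/powers → add relative errors in quadrature, weighted by exponent:
  (1·δa/a)² = (1×0.0199)² = 0.000397;  (1·δb/b)² = (1×0.0399)² = 0.00160
δA/A = √(0.00199) = 0.0446
A = 1890 mm^2, so δA = 0.0446 × 1890 = 84.6 mm^2.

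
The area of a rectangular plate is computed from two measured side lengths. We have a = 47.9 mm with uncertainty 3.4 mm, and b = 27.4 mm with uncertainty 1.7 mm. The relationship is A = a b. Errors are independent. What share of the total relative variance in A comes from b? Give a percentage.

43.3%

(δA/A)² = (1·δa/a)² + (1·δb/b)²
  a term: (1×0.0710)² = 0.00504
  b term: (1×0.0620)² = 0.00385
Total = 0.00889. Share from b = 0.00385/0.00889 = 0.433.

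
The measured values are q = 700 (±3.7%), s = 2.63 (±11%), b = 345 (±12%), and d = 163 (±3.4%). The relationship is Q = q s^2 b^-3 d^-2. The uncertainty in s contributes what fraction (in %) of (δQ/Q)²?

(δQ/Q)² = (1·δq/q)² + (2·δs/s)² + (-3·δb/b)² + (-2·δd/d)²
  q term: (1×0.0370)² = 0.00137
  s term: (2×0.110)² = 0.0484
  b term: (-3×0.120)² = 0.130
  d term: (-2×0.0340)² = 0.00462
Total = 0.184. Share from s = 0.0484/0.184 = 0.263.

26.3%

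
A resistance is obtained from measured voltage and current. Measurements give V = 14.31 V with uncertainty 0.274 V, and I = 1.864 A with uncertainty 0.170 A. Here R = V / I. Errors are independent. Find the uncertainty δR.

0.715 Ω

Since R is a product/quotient, work with relative uncertainties:
  (1·δV/V)² = (1×0.0191)² = 0.000367;  (-1·δI/I)² = (-1×0.0912)² = 0.00832
δR/R = √(0.00868) = 0.0932
R = 7.677 Ω, so δR = 0.0932 × 7.677 = 0.715 Ω.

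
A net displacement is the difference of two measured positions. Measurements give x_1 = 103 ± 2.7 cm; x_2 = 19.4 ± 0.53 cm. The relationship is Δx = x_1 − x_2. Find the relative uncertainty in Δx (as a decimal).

Δx is a linear combination, so absolute uncertainties add in quadrature:
  (δx_1)² = 7.29;  (δx_2)² = 0.281
δΔx = √(7.57) = 2.75 cm
Δx = 83.6 cm, so δΔx/Δx = 2.75/83.6 = 0.0329.

0.0329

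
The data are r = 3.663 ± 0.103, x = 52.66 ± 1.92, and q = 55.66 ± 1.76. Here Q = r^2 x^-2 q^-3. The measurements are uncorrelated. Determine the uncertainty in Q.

For a monomial Q ∝ r^2, x^-2, q^-3, fractional errors add in quadrature:
  (2·δr/r)² = (2×0.0281)² = 0.00316;  (-2·δx/x)² = (-2×0.0365)² = 0.00532;  (-3·δq/q)² = (-3×0.0316)² = 0.00900
δQ/Q = √(0.0175) = 0.132
Q = 2.806e-08, so δQ = 0.132 × 2.806e-08 = 3.71e-09.

3.71e-09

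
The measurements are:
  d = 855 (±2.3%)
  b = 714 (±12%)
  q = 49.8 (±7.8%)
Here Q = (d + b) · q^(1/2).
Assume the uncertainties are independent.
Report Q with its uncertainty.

Let u = d + b = 1570. δu = √(δd² + δb²) = √(387 + 7340) = 87.9, so δu/u = 0.0560.
Q is then a monomial in u, q:
δQ/Q = √((δu/u)² + (½·δq/q)²) = √(0.00314 + 0.00152) = 0.0683
Q = 11100, so δQ = 0.0683 × 11100 = 756.

11100 ± 756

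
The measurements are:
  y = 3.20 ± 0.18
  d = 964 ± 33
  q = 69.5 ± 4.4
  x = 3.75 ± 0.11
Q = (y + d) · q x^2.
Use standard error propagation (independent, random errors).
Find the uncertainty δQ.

87700

Let u = y + d = 967. δu = √(δy² + δd²) = √(0.0324 + 1090) = 33.0, so δu/u = 0.0341.
Q is then a monomial in u, q, x:
δQ/Q = √((δu/u)² + (1·δq/q)² + (2·δx/x)²) = √(0.00116 + 0.00401 + 0.00344) = 0.0928
Q = 9.45e+05, so δQ = 0.0928 × 9.45e+05 = 87700.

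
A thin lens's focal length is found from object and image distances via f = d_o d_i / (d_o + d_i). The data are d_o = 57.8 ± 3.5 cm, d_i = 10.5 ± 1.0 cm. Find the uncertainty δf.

0.721 cm

∂f/∂d_o = (d_i/(d_o+d_i))² = 0.0236;  ∂f/∂d_i = (d_o/(d_o+d_i))² = 0.716
δf = √((∂f/∂d_o · δd_o)² + (∂f/∂d_i · δd_i)²) = √(0.00684 + 0.513) = 0.721 cm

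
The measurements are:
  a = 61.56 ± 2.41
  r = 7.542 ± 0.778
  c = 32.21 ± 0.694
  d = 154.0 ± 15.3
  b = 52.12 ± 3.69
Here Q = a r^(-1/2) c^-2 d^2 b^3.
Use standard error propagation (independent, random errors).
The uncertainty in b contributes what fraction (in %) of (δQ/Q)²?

(δQ/Q)² = (1·δa/a)² + (−½·δr/r)² + (-2·δc/c)² + (2·δd/d)² + (3·δb/b)²
  a term: (1×0.0391)² = 0.00153
  r term: (-0.5×0.103)² = 0.00266
  c term: (-2×0.0215)² = 0.00186
  d term: (2×0.0994)² = 0.0395
  b term: (3×0.0708)² = 0.0451
Total = 0.0906. Share from b = 0.0451/0.0906 = 0.498.

49.8%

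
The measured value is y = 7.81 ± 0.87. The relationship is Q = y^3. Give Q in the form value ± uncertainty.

476 ± 159

Q ∝ y^3, so δQ/Q = |3| · δy/y = 3 × 0.111 = 0.334.
Q = 476, so δQ = 0.334 × 476 = 159.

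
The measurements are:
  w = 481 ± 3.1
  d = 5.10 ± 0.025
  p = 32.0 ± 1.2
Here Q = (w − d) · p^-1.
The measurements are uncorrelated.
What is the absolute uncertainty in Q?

0.566

Let u = w − d = 476. δu = √(δw² + δd²) = √(9.61 + 0.000625) = 3.10, so δu/u = 0.00651.
Q is then a monomial in u, p:
δQ/Q = √((δu/u)² + (-1·δp/p)²) = √(4.24e-05 + 0.00141) = 0.0381
Q = 14.9, so δQ = 0.0381 × 14.9 = 0.566.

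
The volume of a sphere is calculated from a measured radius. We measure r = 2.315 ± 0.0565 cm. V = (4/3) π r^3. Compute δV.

V ∝ r^3, so δV/V = |3| · δr/r = 3 × 0.0244 = 0.0732.
V = 51.97 cm^3, so δV = 0.0732 × 51.97 = 3.81 cm^3.

3.81 cm^3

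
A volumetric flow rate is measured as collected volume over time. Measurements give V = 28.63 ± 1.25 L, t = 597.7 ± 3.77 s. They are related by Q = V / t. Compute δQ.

Relative error in a monomial: (δQ/Q)² = Σ (nᵢ · δxᵢ/xᵢ)².
  (1·δV/V)² = (1×0.0437)² = 0.00191;  (-1·δt/t)² = (-1×0.00631)² = 3.98e-05
δQ/Q = √(0.00195) = 0.0441
Q = 0.04790 L/s, so δQ = 0.0441 × 0.04790 = 0.00211 L/s.

0.00211 L/s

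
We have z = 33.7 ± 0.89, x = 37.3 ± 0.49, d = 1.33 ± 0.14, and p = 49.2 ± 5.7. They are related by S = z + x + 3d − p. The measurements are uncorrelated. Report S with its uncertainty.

25.8 ± 5.81

Each term contributes (cᵢ δxᵢ)² to (δS)²:
  (δz)² = 0.792;  (δx)² = 0.240;  (3·δd)² = 0.176;  (δp)² = 32.5
δS = √(33.7) = 5.81
S = 25.8.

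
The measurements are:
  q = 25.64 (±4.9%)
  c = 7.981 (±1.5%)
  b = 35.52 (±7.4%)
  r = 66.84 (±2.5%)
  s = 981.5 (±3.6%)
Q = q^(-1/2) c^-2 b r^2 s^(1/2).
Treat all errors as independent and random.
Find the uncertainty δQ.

1530

Since Q is a product/quotient, work with relative uncertainties:
  (−½·δq/q)² = (-0.5×0.0490)² = 0.000600;  (-2·δc/c)² = (-2×0.0150)² = 0.000900;  (1·δb/b)² = (1×0.0740)² = 0.00548;  (2·δr/r)² = (2×0.0250)² = 0.00250;  (½·δs/s)² = (0.5×0.0360)² = 0.000324
δQ/Q = √(0.00980) = 0.0990
Q = 15410, so δQ = 0.0990 × 15410 = 1530.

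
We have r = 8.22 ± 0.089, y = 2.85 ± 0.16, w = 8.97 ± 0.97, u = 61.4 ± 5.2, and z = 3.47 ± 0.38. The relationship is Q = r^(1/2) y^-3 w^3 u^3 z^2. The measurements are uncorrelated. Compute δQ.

1.24e+08

Products/powers → add relative errors in quadrature, weighted by exponent:
  (½·δr/r)² = (0.5×0.0108)² = 2.93e-05;  (-3·δy/y)² = (-3×0.0561)² = 0.0284;  (3·δw/w)² = (3×0.108)² = 0.105;  (3·δu/u)² = (3×0.0847)² = 0.0646;  (2·δz/z)² = (2×0.110)² = 0.0480
δQ/Q = √(0.246) = 0.496
Q = 2.49e+08, so δQ = 0.496 × 2.49e+08 = 1.24e+08.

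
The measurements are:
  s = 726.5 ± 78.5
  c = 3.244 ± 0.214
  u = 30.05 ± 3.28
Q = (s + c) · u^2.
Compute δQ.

Let w = s + c = 729.7. δw = √(δs² + δc²) = √(6160 + 0.0458) = 78.5, so δw/w = 0.108.
Q is then a monomial in w, u:
δQ/Q = √((δw/w)² + (2·δu/u)²) = √(0.0116 + 0.0477) = 0.243
Q = 659000, so δQ = 0.243 × 659000 = 1.6e+05.

1.6e+05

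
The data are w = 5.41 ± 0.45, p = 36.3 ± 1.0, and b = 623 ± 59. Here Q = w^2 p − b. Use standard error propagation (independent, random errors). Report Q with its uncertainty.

Let h = w^2·p = 1060. δh/h = √((2·δw/w)² + (1·δp/p)²) = √(0.0277 + 0.000759) = 0.169, so δh = 179.
Q = h − b: δQ = √(δh² + δb²) = √(32100 + 3480) = 189
Q = 439.

439 ± 189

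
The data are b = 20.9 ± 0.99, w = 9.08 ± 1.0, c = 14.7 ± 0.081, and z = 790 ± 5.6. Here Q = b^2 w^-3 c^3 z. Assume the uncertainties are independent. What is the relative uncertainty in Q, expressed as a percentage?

34.4%

Products/powers → add relative errors in quadrature, weighted by exponent:
  (2·δb/b)² = (2×0.0474)² = 0.00898;  (-3·δw/w)² = (-3×0.110)² = 0.109;  (3·δc/c)² = (3×0.00551)² = 0.000273;  (1·δz/z)² = (1×0.00709)² = 5.02e-05
δQ/Q = √(0.118) = 0.344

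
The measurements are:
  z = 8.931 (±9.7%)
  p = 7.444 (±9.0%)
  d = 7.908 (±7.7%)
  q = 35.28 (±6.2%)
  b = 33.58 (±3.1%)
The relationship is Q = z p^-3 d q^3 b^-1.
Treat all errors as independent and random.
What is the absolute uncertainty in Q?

78.8

For a monomial Q ∝ z, p^-3, d, q^3, b^-1, fractional errors add in quadrature:
  (1·δz/z)² = (1×0.0970)² = 0.00941;  (-3·δp/p)² = (-3×0.0900)² = 0.0729;  (1·δd/d)² = (1×0.0770)² = 0.00593;  (3·δq/q)² = (3×0.0620)² = 0.0346;  (-1·δb/b)² = (-1×0.0310)² = 0.000961
δQ/Q = √(0.124) = 0.352
Q = 223.9, so δQ = 0.352 × 223.9 = 78.8.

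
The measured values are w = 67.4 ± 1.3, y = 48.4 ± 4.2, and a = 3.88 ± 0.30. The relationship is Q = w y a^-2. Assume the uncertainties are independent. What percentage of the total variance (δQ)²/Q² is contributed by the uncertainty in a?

(δQ/Q)² = (1·δw/w)² + (1·δy/y)² + (-2·δa/a)²
  w term: (1×0.0193)² = 0.000372
  y term: (1×0.0868)² = 0.00753
  a term: (-2×0.0773)² = 0.0239
Total = 0.0318. Share from a = 0.0239/0.0318 = 0.752.

75.2%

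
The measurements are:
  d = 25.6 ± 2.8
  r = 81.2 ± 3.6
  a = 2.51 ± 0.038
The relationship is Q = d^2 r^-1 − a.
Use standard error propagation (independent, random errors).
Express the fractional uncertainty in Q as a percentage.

32.4%

Let p = d^2·r^-1 = 8.07. δp/p = √((2·δd/d)² + (-1·δr/r)²) = √(0.0479 + 0.00197) = 0.223, so δp = 1.80.
Q = p − a: δQ = √(δp² + δa²) = √(3.25 + 0.00144) = 1.80
Q = 5.56, so δQ/Q = 1.80/5.56 = 0.324.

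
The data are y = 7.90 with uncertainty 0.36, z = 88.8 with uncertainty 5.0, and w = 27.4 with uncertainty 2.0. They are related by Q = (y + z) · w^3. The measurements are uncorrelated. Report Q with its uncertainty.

(1.99 ± 0.448) × 10^6

Let u = y + z = 96.7. δu = √(δy² + δz²) = √(0.130 + 25.0) = 5.01, so δu/u = 0.0518.
Q is then a monomial in u, w:
δQ/Q = √((δu/u)² + (3·δw/w)²) = √(0.00269 + 0.0480) = 0.225
Q = 1.99e+06, so δQ = 0.225 × 1.99e+06 = 4.48e+05.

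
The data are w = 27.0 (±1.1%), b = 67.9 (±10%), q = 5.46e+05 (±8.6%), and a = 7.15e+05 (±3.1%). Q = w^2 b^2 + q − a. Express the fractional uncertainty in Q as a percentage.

21.2%

Let p = w^2·b^2 = 3.36e+06. δp/p = √((2·δw/w)² + (2·δb/b)²) = √(0.000484 + 0.0400) = 0.201, so δp = 6.76e+05.
Q = p + q − a: δQ = √(δp² + δq² + δa²) = √(4.57e+11 + 2.2e+09 + 4.91e+08) = 6.78e+05
Q = 3.19e+06, so δQ/Q = 6.78e+05/3.19e+06 = 0.212.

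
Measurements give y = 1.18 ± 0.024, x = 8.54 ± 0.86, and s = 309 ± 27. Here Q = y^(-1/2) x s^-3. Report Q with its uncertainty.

Each factor contributes (exponent × relative error)² to (δQ/Q)²:
  (−½·δy/y)² = (-0.5×0.0203)² = 0.000103;  (1·δx/x)² = (1×0.101)² = 0.0101;  (-3·δs/s)² = (-3×0.0874)² = 0.0687
δQ/Q = √(0.0790) = 0.281
Q = 2.66e-07, so δQ = 0.281 × 2.66e-07 = 7.49e-08.

(2.66 ± 0.749) × 10^-7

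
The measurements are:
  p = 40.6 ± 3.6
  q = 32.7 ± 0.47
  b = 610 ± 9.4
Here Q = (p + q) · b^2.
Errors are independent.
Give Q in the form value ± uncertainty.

(2.73 ± 0.159) × 10^7

Let u = p + q = 73.3. δu = √(δp² + δq²) = √(13.0 + 0.221) = 3.63, so δu/u = 0.0495.
Q is then a monomial in u, b:
δQ/Q = √((δu/u)² + (2·δb/b)²) = √(0.00245 + 0.000950) = 0.0583
Q = 2.73e+07, so δQ = 0.0583 × 2.73e+07 = 1.59e+06.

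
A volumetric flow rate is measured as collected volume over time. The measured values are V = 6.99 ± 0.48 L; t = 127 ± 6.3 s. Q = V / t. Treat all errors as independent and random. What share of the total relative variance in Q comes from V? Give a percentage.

65.7%

(δQ/Q)² = (1·δV/V)² + (-1·δt/t)²
  V term: (1×0.0687)² = 0.00472
  t term: (-1×0.0496)² = 0.00246
Total = 0.00718. Share from V = 0.00472/0.00718 = 0.657.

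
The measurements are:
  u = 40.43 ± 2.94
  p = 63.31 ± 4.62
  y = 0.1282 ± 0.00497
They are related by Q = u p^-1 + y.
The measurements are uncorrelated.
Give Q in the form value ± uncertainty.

0.7668 ± 0.0660

Let w = u·p^-1 = 0.6386. δw/w = √((1·δu/u)² + (-1·δp/p)²) = √(0.00529 + 0.00533) = 0.103, so δw = 0.0658.
Q = w + y: δQ = √(δw² + δy²) = √(0.00433 + 2.47e-05) = 0.0660
Q = 0.7668.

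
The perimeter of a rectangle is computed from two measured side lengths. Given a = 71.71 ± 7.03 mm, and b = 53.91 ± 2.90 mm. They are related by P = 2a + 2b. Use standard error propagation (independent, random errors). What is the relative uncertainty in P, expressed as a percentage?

6.05%

Absolute uncertainties add in quadrature for a linear combination:
  (2·δa)² = 198;  (2·δb)² = 33.6
δP = √(231) = 15.2 mm
P = 251.2 mm, so δP/P = 15.2/251.2 = 0.0605.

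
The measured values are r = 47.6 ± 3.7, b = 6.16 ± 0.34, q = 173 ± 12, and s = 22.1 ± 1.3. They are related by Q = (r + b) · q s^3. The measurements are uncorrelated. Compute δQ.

Let u = r + b = 53.8. δu = √(δr² + δb²) = √(13.7 + 0.116) = 3.72, so δu/u = 0.0691.
Q is then a monomial in u, q, s:
δQ/Q = √((δu/u)² + (1·δq/q)² + (3·δs/s)²) = √(0.00478 + 0.00481 + 0.0311) = 0.202
Q = 1e+08, so δQ = 0.202 × 1e+08 = 2.03e+07.

2.03e+07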